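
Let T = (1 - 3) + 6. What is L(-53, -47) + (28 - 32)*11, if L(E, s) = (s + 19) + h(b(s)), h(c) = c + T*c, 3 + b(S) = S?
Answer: -322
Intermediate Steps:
b(S) = -3 + S
T = 4 (T = -2 + 6 = 4)
h(c) = 5*c (h(c) = c + 4*c = 5*c)
L(E, s) = 4 + 6*s (L(E, s) = (s + 19) + 5*(-3 + s) = (19 + s) + (-15 + 5*s) = 4 + 6*s)
L(-53, -47) + (28 - 32)*11 = (4 + 6*(-47)) + (28 - 32)*11 = (4 - 282) - 4*11 = -278 - 44 = -322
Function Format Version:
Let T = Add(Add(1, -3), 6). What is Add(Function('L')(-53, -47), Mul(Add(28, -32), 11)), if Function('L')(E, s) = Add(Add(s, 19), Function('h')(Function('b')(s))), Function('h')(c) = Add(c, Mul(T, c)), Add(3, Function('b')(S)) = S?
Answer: -322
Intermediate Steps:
Function('b')(S) = Add(-3, S)
T = 4 (T = Add(-2, 6) = 4)
Function('h')(c) = Mul(5, c) (Function('h')(c) = Add(c, Mul(4, c)) = Mul(5, c))
Function('L')(E, s) = Add(4, Mul(6, s)) (Function('L')(E, s) = Add(Add(s, 19), Mul(5, Add(-3, s))) = Add(Add(19, s), Add(-15, Mul(5, s))) = Add(4, Mul(6, s)))
Add(Function('L')(-53, -47), Mul(Add(28, -32), 11)) = Add(Add(4, Mul(6, -47)), Mul(Add(28, -32), 11)) = Add(Add(4, -282), Mul(-4, 11)) = Add(-278, -44) = -322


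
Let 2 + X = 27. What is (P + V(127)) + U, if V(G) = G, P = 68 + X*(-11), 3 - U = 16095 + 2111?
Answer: -18283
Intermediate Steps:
X = 25 (X = -2 + 27 = 25)
U = -18203 (U = 3 - (16095 + 2111) = 3 - 1*18206 = 3 - 18206 = -18203)
P = -207 (P = 68 + 25*(-11) = 68 - 275 = -207)
(P + V(127)) + U = (-207 + 127) - 18203 = -80 - 18203 = -18283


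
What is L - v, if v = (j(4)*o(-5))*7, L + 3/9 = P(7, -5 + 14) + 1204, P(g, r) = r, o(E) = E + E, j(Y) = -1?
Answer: 3428/3 ≈ 1142.7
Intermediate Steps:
o(E) = 2*E
L = 3638/3 (L = -⅓ + ((-5 + 14) + 1204) = -⅓ + (9 + 1204) = -⅓ + 1213 = 3638/3 ≈ 1212.7)
v = 70 (v = -2*(-5)*7 = -1*(-10)*7 = 10*7 = 70)
L - v = 3638/3 - 1*70 = 3638/3 - 70 = 3428/3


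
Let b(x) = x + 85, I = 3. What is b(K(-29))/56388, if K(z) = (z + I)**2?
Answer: 761/56388 ≈ 0.013496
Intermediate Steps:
K(z) = (3 + z)**2 (K(z) = (z + 3)**2 = (3 + z)**2)
b(x) = 85 + x
b(K(-29))/56388 = (85 + (3 - 29)**2)/56388 = (85 + (-26)**2)*(1/56388) = (85 + 676)*(1/56388) = 761*(1/56388) = 761/56388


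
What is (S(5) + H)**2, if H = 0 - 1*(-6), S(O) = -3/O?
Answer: 729/25 ≈ 29.160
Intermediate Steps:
H = 6 (H = 0 + 6 = 6)
(S(5) + H)**2 = (-3/5 + 6)**2 = (27/5)**2 = 729/25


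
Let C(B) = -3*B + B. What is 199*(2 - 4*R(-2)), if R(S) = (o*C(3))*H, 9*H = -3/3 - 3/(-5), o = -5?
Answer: 4378/3 ≈ 1459.3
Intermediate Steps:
C(B) = -2*B
H = -2/45 (H = (-3/3 - 3/(-5))/9 = (-3*⅓ - 3*(-⅕))/9 = (-1 + ⅗)/9 = (⅑)*(-⅖) = -2/45 ≈ -0.044444)
R(S) = -4/3 (R(S) = -(-10)*3*(-2/45) = -5*(-6)*(-2/45) = 30*(-2/45) = -4/3)
199*(2 - 4*R(-2)) = 199*(2 - 4*(-4/3)) = 199*(2 + 16/3) = 199*(22/3) = 4378/3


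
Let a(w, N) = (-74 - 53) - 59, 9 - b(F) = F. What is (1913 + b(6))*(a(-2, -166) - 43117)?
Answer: -82968548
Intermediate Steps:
b(F) = 9 - F
a(w, N) = -186 (a(w, N) = -127 - 59 = -186)
(1913 + b(6))*(a(-2, -166) - 43117) = (1913 + (9 - 1*6))*(-186 - 43117) = (1913 + (9 - 6))*(-43303) = (1913 + 3)*(-43303) = 1916*(-43303) = -82968548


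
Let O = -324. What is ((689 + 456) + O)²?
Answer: 674041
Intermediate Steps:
((689 + 456) + O)² = ((689 + 456) - 324)² = (1145 - 324)² = 821² = 674041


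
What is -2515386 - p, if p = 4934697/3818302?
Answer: -9604508329269/3818302 ≈ -2.5154e+6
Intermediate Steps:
p = 4934697/3818302 (p = 4934697*(1/3818302) = 4934697/3818302 ≈ 1.2924)
-2515386 - p = -2515386 - 1*4934697/3818302 = -2515386 - 4934697/3818302 = -9604508329269/3818302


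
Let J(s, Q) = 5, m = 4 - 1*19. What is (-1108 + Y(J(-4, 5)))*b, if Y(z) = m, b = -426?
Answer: 478398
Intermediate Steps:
m = -15 (m = 4 - 19 = -15)
Y(z) = -15
(-1108 + Y(J(-4, 5)))*b = (-1108 - 15)*(-426) = -1123*(-426) = 478398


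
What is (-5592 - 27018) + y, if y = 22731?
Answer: -9879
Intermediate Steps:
(-5592 - 27018) + y = (-5592 - 27018) + 22731 = -32610 + 22731 = -9879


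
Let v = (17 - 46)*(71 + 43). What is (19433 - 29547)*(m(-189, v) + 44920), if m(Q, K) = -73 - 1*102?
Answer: -452550930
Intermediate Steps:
v = -3306 (v = -29*114 = -3306)
m(Q, K) = -175 (m(Q, K) = -73 - 102 = -175)
(19433 - 29547)*(m(-189, v) + 44920) = (19433 - 29547)*(-175 + 44920) = -10114*44745 = -452550930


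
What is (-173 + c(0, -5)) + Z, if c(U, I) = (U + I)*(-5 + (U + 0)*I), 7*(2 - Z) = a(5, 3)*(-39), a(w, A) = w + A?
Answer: -710/7 ≈ -101.43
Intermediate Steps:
a(w, A) = A + w
Z = 326/7 (Z = 2 - (3 + 5)*(-39)/7 = 2 - 8*(-39)/7 = 2 - ⅐*(-312) = 2 + 312/7 = 326/7 ≈ 46.571)
c(U, I) = (-5 + I*U)*(I + U) (c(U, I) = (I + U)*(-5 + U*I) = (I + U)*(-5 + I*U) = (-5 + I*U)*(I + U))
(-173 + c(0, -5)) + Z = (-173 + (-5*(-5) - 5*0 - 5*0² + 0*(-5)²)) + 326/7 = (-173 + (25 + 0 - 5*0 + 0*25)) + 326/7 = (-173 + (25 + 0 + 0 + 0)) + 326/7 = (-173 + 25) + 326/7 = -148 + 326/7 = -710/7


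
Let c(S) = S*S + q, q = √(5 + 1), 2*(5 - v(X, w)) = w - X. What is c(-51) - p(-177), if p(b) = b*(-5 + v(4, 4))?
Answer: 2601 + √6 ≈ 2603.4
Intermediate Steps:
v(X, w) = 5 + X/2 - w/2 (v(X, w) = 5 - (w - X)/2 = 5 + (X/2 - w/2) = 5 + X/2 - w/2)
q = √6 ≈ 2.4495
p(b) = 0 (p(b) = b*(-5 + (5 + (½)*4 - ½*4)) = b*(-5 + (5 + 2 - 2)) = b*(-5 + 5) = b*0 = 0)
c(S) = √6 + S² (c(S) = S*S + √6 = S² + √6 = √6 + S²)
c(-51) - p(-177) = (√6 + (-51)²) - 1*0 = (√6 + 2601) + 0 = (2601 + √6) + 0 = 2601 + √6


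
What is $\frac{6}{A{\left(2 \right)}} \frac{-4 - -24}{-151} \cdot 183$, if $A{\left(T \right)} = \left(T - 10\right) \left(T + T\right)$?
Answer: $\frac{2745}{604} \approx 4.5447$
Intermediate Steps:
$A{\left(T \right)} = 2 T \left(-10 + T\right)$ ($A{\left(T \right)} = \left(-10 + T\right) 2 T = 2 T \left(-10 + T\right)$)
$\frac{6}{A{\left(2 \right)}} \frac{-4 - -24}{-151} \cdot 183 = \frac{6}{2 \cdot 2 \left(-10 + 2\right)} \frac{-4 - -24}{-151} \cdot 183 = \frac{6}{2 \cdot 2 \left(-8\right)} \left(-4 + 24\right) \left(- \frac{1}{151}\right) 183 = \frac{6}{-32} \cdot 20 \left(- \frac{1}{151}\right) 183 = 6 \left(- \frac{1}{32}\right) \left(- \frac{20}{151}\right) 183 = \left(- \frac{3}{16}\right) \left(- \frac{20}{151}\right) 183 = \frac{15}{604} \cdot 183 = \frac{2745}{604}$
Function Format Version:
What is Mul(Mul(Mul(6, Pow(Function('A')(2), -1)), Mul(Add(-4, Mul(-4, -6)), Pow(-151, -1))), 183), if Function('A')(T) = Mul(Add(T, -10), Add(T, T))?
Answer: Rational(2745, 604) ≈ 4.5447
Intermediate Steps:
Function('A')(T) = Mul(2, T, Add(-10, T)) (Function('A')(T) = Mul(Add(-10, T), Mul(2, T)) = Mul(2, T, Add(-10, T)))
Mul(Mul(Mul(6, Pow(Function('A')(2), -1)), Mul(Add(-4, Mul(-4, -6)), Pow(-151, -1))), 183) = Mul(Mul(Mul(6, Pow(Mul(2, 2, Add(-10, 2)), -1)), Mul(Add(-4, Mul(-4, -6)), Pow(-151, -1))), 183) = Mul(Mul(Mul(6, Pow(Mul(2, 2, -8), -1)), Mul(Add(-4, 24), Rational(-1, 151))), 183) = Mul(Mul(Mul(6, Pow(-32, -1)), Mul(20, Rational(-1, 151))), 183) = Mul(Mul(Mul(6, Rational(-1, 32)), Rational(-20, 151)), 183) = Mul(Mul(Rational(-3, 16), Rational(-20, 151)), 183) = Mul(Rational(15, 604), 183) = Rational(2745, 604)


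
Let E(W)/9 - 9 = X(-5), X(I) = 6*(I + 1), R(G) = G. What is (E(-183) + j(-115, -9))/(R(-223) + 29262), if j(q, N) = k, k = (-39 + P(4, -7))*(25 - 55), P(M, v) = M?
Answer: 915/29039 ≈ 0.031509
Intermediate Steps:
k = 1050 (k = (-39 + 4)*(25 - 55) = -35*(-30) = 1050)
j(q, N) = 1050
X(I) = 6 + 6*I (X(I) = 6*(1 + I) = 6 + 6*I)
E(W) = -135 (E(W) = 81 + 9*(6 + 6*(-5)) = 81 + 9*(6 - 30) = 81 + 9*(-24) = 81 - 216 = -135)
(E(-183) + j(-115, -9))/(R(-223) + 29262) = (-135 + 1050)/(-223 + 29262) = 915/29039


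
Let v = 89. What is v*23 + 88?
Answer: 2135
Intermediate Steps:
v*23 + 88 = 89*23 + 88 = 2047 + 88 = 2135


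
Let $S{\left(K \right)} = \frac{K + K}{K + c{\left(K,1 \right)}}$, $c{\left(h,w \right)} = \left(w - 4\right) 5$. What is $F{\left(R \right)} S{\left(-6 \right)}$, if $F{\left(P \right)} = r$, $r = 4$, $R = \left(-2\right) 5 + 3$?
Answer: $\frac{16}{7} \approx 2.2857$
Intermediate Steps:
$c{\left(h,w \right)} = -20 + 5 w$ ($c{\left(h,w \right)} = \left(-4 + w\right) 5 = -20 + 5 w$)
$R = -7$ ($R = -10 + 3 = -7$)
$S{\left(K \right)} = \frac{2 K}{-15 + K}$ ($S{\left(K \right)} = \frac{K + K}{K + \left(-20 + 5 \cdot 1\right)} = \frac{2 K}{K + \left(-20 + 5\right)} = \frac{2 K}{K - 15} = \frac{2 K}{-15 + K}$)
$F{\left(P \right)} = 4$
$F{\left(R \right)} S{\left(-6 \right)} = 4 \cdot 2 \left(-6\right) \frac{1}{-15 - 6} = 4 \cdot 2 \left(-6\right) \frac{1}{-21} = 4 \cdot 2 \left(-6\right) \left(- \frac{1}{21}\right) = 4 \cdot \frac{4}{7} = \frac{16}{7}$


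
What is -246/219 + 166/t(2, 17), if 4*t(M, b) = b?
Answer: 47078/1241 ≈ 37.936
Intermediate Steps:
t(M, b) = b/4
-246/219 + 166/t(2, 17) = -246/219 + 166/(((¼)*17)) = -246*1/219 + 166/(17/4) = -82/73 + 166*(4/17) = -82/73 + 664/17 = 47078/1241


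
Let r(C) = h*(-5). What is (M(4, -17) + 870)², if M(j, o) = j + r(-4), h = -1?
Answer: 772641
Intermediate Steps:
r(C) = 5 (r(C) = -1*(-5) = 5)
M(j, o) = 5 + j (M(j, o) = j + 5 = 5 + j)
(M(4, -17) + 870)² = ((5 + 4) + 870)² = (9 + 870)² = 879² = 772641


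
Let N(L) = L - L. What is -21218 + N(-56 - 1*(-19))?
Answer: -21218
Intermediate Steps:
N(L) = 0
-21218 + N(-56 - 1*(-19)) = -21218 + 0 = -21218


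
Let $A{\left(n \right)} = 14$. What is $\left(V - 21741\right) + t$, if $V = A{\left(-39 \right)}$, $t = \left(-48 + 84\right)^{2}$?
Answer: $-20431$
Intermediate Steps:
$t = 1296$ ($t = 36^{2} = 1296$)
$V = 14$
$\left(V - 21741\right) + t = \left(14 - 21741\right) + 1296 = -21727 + 1296 = -20431$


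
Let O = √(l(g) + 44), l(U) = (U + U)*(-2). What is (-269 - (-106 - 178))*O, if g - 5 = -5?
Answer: 30*√11 ≈ 99.499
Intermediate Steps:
g = 0 (g = 5 - 5 = 0)
l(U) = -4*U (l(U) = (2*U)*(-2) = -4*U)
O = 2*√11 (O = √(-4*0 + 44) = √(0 + 44) = √44 = 2*√11 ≈ 6.6332)
(-269 - (-106 - 178))*O = (-269 - (-106 - 178))*(2*√11) = (-269 - 1*(-284))*(2*√11) = (-269 + 284)*(2*√11) = 15*(2*√11) = 30*√11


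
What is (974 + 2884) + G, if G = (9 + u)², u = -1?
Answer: 3922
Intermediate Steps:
G = 64 (G = (9 - 1)² = 8² = 64)
(974 + 2884) + G = (974 + 2884) + 64 = 3858 + 64 = 3922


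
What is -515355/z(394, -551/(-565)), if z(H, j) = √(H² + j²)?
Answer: -291175575*√49555515701/49555515701 ≈ -1308.0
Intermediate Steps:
-515355/z(394, -551/(-565)) = -515355/√(394² + (-551/(-565))²) = -515355/√(155236 + (-551*(-1/565))²) = -515355/√(155236 + (551/565)²) = -515355/√(155236 + 303601/319225) = -515355*565*√49555515701/49555515701 = -291175575*√49555515701/49555515701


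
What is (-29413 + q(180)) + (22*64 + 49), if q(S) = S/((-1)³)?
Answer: -28136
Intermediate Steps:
q(S) = -S (q(S) = S/(-1) = S*(-1) = -S)
(-29413 + q(180)) + (22*64 + 49) = (-29413 - 1*180) + (22*64 + 49) = (-29413 - 180) + (1408 + 49) = -29593 + 1457 = -28136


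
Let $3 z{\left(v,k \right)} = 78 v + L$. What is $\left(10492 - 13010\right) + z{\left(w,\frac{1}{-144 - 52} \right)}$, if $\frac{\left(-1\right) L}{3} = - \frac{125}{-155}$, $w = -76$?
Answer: $- \frac{139339}{31} \approx -4494.8$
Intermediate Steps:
$L = - \frac{75}{31}$ ($L = - 3 \left(- \frac{125}{-155}\right) = - 3 \left(\left(-125\right) \left(- \frac{1}{155}\right)\right) = \left(-3\right) \frac{25}{31} = - \frac{75}{31} \approx -2.4194$)
$z{\left(v,k \right)} = - \frac{25}{31} + 26 v$ ($z{\left(v,k \right)} = \frac{78 v - \frac{75}{31}}{3} = \frac{- \frac{75}{31} + 78 v}{3} = - \frac{25}{31} + 26 v$)
$\left(10492 - 13010\right) + z{\left(w,\frac{1}{-144 - 52} \right)} = \left(10492 - 13010\right) + \left(- \frac{25}{31} + 26 \left(-76\right)\right) = -2518 - \frac{61281}{31} = - \frac{139339}{31}$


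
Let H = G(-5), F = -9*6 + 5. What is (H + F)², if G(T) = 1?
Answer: 2304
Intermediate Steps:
F = -49 (F = -54 + 5 = -49)
H = 1
(H + F)² = (1 - 49)² = (-48)² = 2304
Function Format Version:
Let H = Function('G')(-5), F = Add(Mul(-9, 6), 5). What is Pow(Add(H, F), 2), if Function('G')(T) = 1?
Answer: 2304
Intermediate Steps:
F = -49 (F = Add(-54, 5) = -49)
H = 1
Pow(Add(H, F), 2) = Pow(Add(1, -49), 2) = Pow(-48, 2) = 2304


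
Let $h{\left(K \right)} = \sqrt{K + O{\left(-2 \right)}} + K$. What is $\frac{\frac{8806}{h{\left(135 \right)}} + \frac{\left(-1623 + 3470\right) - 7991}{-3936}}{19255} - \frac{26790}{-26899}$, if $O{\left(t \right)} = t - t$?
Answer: $\frac{1421987694239}{1422781853015} - \frac{4403 \sqrt{15}}{58053825} \approx 0.99915$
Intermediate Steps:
$O{\left(t \right)} = 0$
$h{\left(K \right)} = K + \sqrt{K}$ ($h{\left(K \right)} = \sqrt{K + 0} + K = \sqrt{K} + K = K + \sqrt{K}$)
$\frac{\frac{8806}{h{\left(135 \right)}} + \frac{\left(-1623 + 3470\right) - 7991}{-3936}}{19255} - \frac{26790}{-26899} = \frac{\frac{8806}{135 + \sqrt{135}} + \frac{\left(-1623 + 3470\right) - 7991}{-3936}}{19255} - \frac{26790}{-26899} = \left(\frac{8806}{135 + 3 \sqrt{15}} + \left(1847 - 7991\right) \left(- \frac{1}{3936}\right)\right) \frac{1}{19255} - - \frac{26790}{26899} = \left(\frac{8806}{135 + 3 \sqrt{15}} - - \frac{64}{41}\right) \frac{1}{19255} + \frac{26790}{26899} = \left(\frac{8806}{135 + 3 \sqrt{15}} + \frac{64}{41}\right) \frac{1}{19255} + \frac{26790}{26899} = \left(\frac{64}{41} + \frac{8806}{135 + 3 \sqrt{15}}\right) \frac{1}{19255} + \frac{26790}{26899} = \left(\frac{64}{789455} + \frac{8806}{19255 \left(135 + 3 \sqrt{15}\right)}\right) + \frac{26790}{26899} = \frac{21151220986}{21235550045} + \frac{8806}{19255 \left(135 + 3 \sqrt{15}\right)}$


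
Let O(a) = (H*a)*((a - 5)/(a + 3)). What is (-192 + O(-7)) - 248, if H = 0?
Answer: -440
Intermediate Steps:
O(a) = 0 (O(a) = (0*a)*((a - 5)/(a + 3)) = 0*((-5 + a)/(3 + a)) = 0)
(-192 + O(-7)) - 248 = (-192 + 0) - 248 = -192 - 248 = -440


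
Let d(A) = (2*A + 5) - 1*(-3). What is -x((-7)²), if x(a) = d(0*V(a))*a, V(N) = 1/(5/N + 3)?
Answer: -392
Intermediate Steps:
V(N) = 1/(3 + 5/N)
d(A) = 8 + 2*A (d(A) = (5 + 2*A) + 3 = 8 + 2*A)
x(a) = 8*a (x(a) = (8 + 2*(0*(a/(5 + 3*a))))*a = (8 + 2*0)*a = (8 + 0)*a = 8*a)
-x((-7)²) = -8*(-7)² = -8*49 = -1*392 = -392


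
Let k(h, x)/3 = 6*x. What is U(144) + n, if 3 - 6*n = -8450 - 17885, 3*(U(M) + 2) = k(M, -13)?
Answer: 12929/3 ≈ 4309.7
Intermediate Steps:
k(h, x) = 18*x (k(h, x) = 3*(6*x) = 18*x)
U(M) = -80 (U(M) = -2 + (18*(-13))/3 = -2 + (⅓)*(-234) = -2 - 78 = -80)
n = 13169/3 (n = ½ - (-8450 - 17885)/6 = ½ - ⅙*(-26335) = ½ + 26335/6 = 13169/3 ≈ 4389.7)
U(144) + n = -80 + 13169/3 = 12929/3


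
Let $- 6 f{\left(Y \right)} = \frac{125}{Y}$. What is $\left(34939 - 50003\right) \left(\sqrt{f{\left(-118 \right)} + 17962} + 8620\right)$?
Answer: $-129851680 - \frac{82852 \sqrt{18602877}}{177} \approx -1.3187 \cdot 10^{8}$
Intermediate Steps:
$f{\left(Y \right)} = - \frac{125}{6 Y}$ ($f{\left(Y \right)} = - \frac{125 \frac{1}{Y}}{6} = - \frac{125}{6 Y}$)
$\left(34939 - 50003\right) \left(\sqrt{f{\left(-118 \right)} + 17962} + 8620\right) = \left(34939 - 50003\right) \left(\sqrt{- \frac{125}{6 \left(-118\right)} + 17962} + 8620\right) = - 15064 \left(\sqrt{\left(- \frac{125}{6}\right) \left(- \frac{1}{118}\right) + 17962} + 8620\right) = - 15064 \left(\sqrt{\frac{125}{708} + 17962} + 8620\right) = - 15064 \left(\sqrt{\frac{12717221}{708}} + 8620\right) = - 15064 \left(\frac{11 \sqrt{18602877}}{354} + 8620\right) = - 15064 \left(8620 + \frac{11 \sqrt{18602877}}{354}\right) = -129851680 - \frac{82852 \sqrt{18602877}}{177}$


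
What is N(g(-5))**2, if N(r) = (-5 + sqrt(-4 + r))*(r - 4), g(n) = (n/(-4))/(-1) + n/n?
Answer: 23987/64 - 1445*I*sqrt(17)/16 ≈ 374.8 - 372.37*I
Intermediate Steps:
g(n) = 1 + n/4 (g(n) = (n*(-1/4))*(-1) + 1 = -n/4*(-1) + 1 = n/4 + 1 = 1 + n/4)
N(r) = (-5 + sqrt(-4 + r))*(-4 + r)
N(g(-5))**2 = (20 - 5*(1 + (1/4)*(-5)) - 4*sqrt(-4 + (1 + (1/4)*(-5))) + (1 + (1/4)*(-5))*sqrt(-4 + (1 + (1/4)*(-5))))**2 = (20 - 5*(1 - 5/4) - 4*sqrt(-4 + (1 - 5/4)) + (1 - 5/4)*sqrt(-4 + (1 - 5/4)))**2 = (20 - 5*(-1/4) - 4*sqrt(-4 - 1/4) - sqrt(-4 - 1/4)/4)**2 = (20 + 5/4 - 2*I*sqrt(17) - I*sqrt(17)/8)**2 = (85/4 - 17*I*sqrt(17)/8)**2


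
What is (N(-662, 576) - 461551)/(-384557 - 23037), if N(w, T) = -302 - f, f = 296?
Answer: 462149/407594 ≈ 1.1338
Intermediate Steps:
N(w, T) = -598 (N(w, T) = -302 - 1*296 = -302 - 296 = -598)
(N(-662, 576) - 461551)/(-384557 - 23037) = (-598 - 461551)/(-384557 - 23037) = -462149/(-407594) = -462149*(-1/407594) = 462149/407594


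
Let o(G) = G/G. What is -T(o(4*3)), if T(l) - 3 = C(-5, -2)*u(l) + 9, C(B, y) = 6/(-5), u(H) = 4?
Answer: -36/5 ≈ -7.2000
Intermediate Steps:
C(B, y) = -6/5 (C(B, y) = 6*(-⅕) = -6/5)
o(G) = 1
T(l) = 36/5 (T(l) = 3 + (-6/5*4 + 9) = 3 + (-24/5 + 9) = 3 + 21/5 = 36/5)
-T(o(4*3)) = -1*36/5 = -36/5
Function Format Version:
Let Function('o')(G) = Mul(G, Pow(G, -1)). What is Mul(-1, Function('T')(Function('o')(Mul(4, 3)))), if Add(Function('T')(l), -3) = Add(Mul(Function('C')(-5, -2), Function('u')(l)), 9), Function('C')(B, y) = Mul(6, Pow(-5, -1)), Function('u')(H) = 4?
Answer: Rational(-36, 5) ≈ -7.2000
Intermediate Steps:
Function('C')(B, y) = Rational(-6, 5) (Function('C')(B, y) = Mul(6, Rational(-1, 5)) = Rational(-6, 5))
Function('o')(G) = 1
Function('T')(l) = Rational(36, 5) (Function('T')(l) = Add(3, Add(Mul(Rational(-6, 5), 4), 9)) = Add(3, Add(Rational(-24, 5), 9)) = Add(3, Rational(21, 5)) = Rational(36, 5))
Mul(-1, Function('T')(Function('o')(Mul(4, 3)))) = Mul(-1, Rational(36, 5)) = Rational(-36, 5)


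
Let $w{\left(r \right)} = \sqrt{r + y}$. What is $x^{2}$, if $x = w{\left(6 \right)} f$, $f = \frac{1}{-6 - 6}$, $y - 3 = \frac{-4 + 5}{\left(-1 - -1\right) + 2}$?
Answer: $\frac{19}{288} \approx 0.065972$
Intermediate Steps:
$y = \frac{7}{2}$ ($y = 3 + \frac{-4 + 5}{\left(-1 - -1\right) + 2} = 3 + 1 \frac{1}{\left(-1 + 1\right) + 2} = 3 + 1 \frac{1}{0 + 2} = 3 + 1 \cdot \frac{1}{2} = 3 + \frac{1}{2} = \frac{7}{2} \approx 3.5$)
$f = - \frac{1}{12}$ ($f = \frac{1}{-12} = - \frac{1}{12} \approx -0.083333$)
$w{\left(r \right)} = \sqrt{\frac{7}{2} + r}$ ($w{\left(r \right)} = \sqrt{r + \frac{7}{2}} = \sqrt{\frac{7}{2} + r}$)
$x = - \frac{\sqrt{38}}{24}$ ($x = \frac{\sqrt{14 + 4 \cdot 6}}{2} \left(- \frac{1}{12}\right) = \frac{\sqrt{14 + 24}}{2} \left(- \frac{1}{12}\right) = \frac{\sqrt{38}}{2} \left(- \frac{1}{12}\right) = - \frac{\sqrt{38}}{24} \approx -0.25685$)
$x^{2} = \left(- \frac{\sqrt{38}}{24}\right)^{2} = \frac{19}{288}$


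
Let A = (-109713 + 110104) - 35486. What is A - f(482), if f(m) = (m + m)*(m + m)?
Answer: -964391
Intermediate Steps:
A = -35095 (A = 391 - 35486 = -35095)
f(m) = 4*m**2 (f(m) = (2*m)*(2*m) = 4*m**2)
A - f(482) = -35095 - 4*482**2 = -35095 - 4*232324 = -35095 - 1*929296 = -35095 - 929296 = -964391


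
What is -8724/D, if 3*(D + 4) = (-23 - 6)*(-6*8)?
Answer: -2181/115 ≈ -18.965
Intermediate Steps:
D = 460 (D = -4 + ((-23 - 6)*(-6*8))/3 = -4 + (-29*(-48))/3 = -4 + (1/3)*1392 = -4 + 464 = 460)
-8724/D = -8724/460 = -8724*1/460 = -2181/115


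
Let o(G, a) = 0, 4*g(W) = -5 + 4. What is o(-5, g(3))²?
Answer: 0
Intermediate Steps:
g(W) = -¼ (g(W) = (-5 + 4)/4 = (¼)*(-1) = -¼)
o(-5, g(3))² = 0² = 0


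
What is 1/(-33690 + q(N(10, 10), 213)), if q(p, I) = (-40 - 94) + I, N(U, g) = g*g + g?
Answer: -1/33611 ≈ -2.9752e-5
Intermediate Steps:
N(U, g) = g + g**2 (N(U, g) = g**2 + g = g + g**2)
q(p, I) = -134 + I
1/(-33690 + q(N(10, 10), 213)) = 1/(-33690 + (-134 + 213)) = 1/(-33690 + 79) = 1/(-33611) = -1/33611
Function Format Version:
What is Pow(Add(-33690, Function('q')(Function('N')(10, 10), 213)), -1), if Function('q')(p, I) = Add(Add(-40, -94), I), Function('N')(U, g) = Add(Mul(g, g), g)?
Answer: Rational(-1, 33611) ≈ -2.9752e-5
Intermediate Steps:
Function('N')(U, g) = Add(g, Pow(g, 2)) (Function('N')(U, g) = Add(Pow(g, 2), g) = Add(g, Pow(g, 2)))
Function('q')(p, I) = Add(-134, I)
Pow(Add(-33690, Function('q')(Function('N')(10, 10), 213)), -1) = Pow(Add(-33690, Add(-134, 213)), -1) = Pow(Add(-33690, 79), -1) = Pow(-33611, -1) = Rational(-1, 33611)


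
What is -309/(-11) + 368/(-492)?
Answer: 36995/1353 ≈ 27.343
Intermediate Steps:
-309/(-11) + 368/(-492) = -309*(-1/11) + 368*(-1/492) = 309/11 - 92/123 = 36995/1353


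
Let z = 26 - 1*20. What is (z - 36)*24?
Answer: -720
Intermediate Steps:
z = 6 (z = 26 - 20 = 6)
(z - 36)*24 = (6 - 36)*24 = -30*24 = -720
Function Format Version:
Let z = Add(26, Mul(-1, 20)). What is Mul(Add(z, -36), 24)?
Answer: -720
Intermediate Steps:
z = 6 (z = Add(26, -20) = 6)
Mul(Add(z, -36), 24) = Mul(Add(6, -36), 24) = Mul(-30, 24) = -720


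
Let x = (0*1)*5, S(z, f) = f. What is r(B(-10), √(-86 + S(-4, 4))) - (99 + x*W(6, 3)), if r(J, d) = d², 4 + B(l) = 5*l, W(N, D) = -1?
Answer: -181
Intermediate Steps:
B(l) = -4 + 5*l
x = 0 (x = 0*5 = 0)
r(B(-10), √(-86 + S(-4, 4))) - (99 + x*W(6, 3)) = (√(-86 + 4))² - (99 + 0*(-1)) = (√(-82))² - (99 + 0) = (I*√82)² - 1*99 = -82 - 99 = -181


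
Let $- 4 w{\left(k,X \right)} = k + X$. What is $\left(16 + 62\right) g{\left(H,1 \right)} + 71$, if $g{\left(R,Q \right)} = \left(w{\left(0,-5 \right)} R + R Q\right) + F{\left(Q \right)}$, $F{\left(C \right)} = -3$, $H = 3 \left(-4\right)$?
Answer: $-2269$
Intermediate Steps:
$H = -12$
$w{\left(k,X \right)} = - \frac{X}{4} - \frac{k}{4}$ ($w{\left(k,X \right)} = - \frac{k + X}{4} = - \frac{X + k}{4} = - \frac{X}{4} - \frac{k}{4}$)
$g{\left(R,Q \right)} = -3 + \frac{5 R}{4} + Q R$ ($g{\left(R,Q \right)} = \left(\left(\left(- \frac{1}{4}\right) \left(-5\right) - 0\right) R + R Q\right) - 3 = \left(\left(\frac{5}{4} + 0\right) R + Q R\right) - 3 = \left(\frac{5 R}{4} + Q R\right) - 3 = -3 + \frac{5 R}{4} + Q R$)
$\left(16 + 62\right) g{\left(H,1 \right)} + 71 = \left(16 + 62\right) \left(-3 + \frac{5}{4} \left(-12\right) + 1 \left(-12\right)\right) + 71 = 78 \left(-3 - 15 - 12\right) + 71 = 78 \left(-30\right) + 71 = -2340 + 71 = -2269$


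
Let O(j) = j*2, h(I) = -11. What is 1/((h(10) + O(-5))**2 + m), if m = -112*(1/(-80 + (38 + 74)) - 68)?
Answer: 2/16107 ≈ 0.00012417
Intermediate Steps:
O(j) = 2*j
m = 15225/2 (m = -112*(1/(-80 + 112) - 68) = -112*(1/32 - 68) = -112*(-2175/32) = 15225/2 ≈ 7612.5)
1/((h(10) + O(-5))**2 + m) = 1/((-11 + 2*(-5))**2 + 15225/2) = 1/((-11 - 10)**2 + 15225/2) = 1/((-21)**2 + 15225/2) = 1/(441 + 15225/2) = 1/(16107/2) = 2/16107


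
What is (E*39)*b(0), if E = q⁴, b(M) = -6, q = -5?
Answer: -146250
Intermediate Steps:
E = 625 (E = (-5)⁴ = 625)
(E*39)*b(0) = (625*39)*(-6) = 24375*(-6) = -146250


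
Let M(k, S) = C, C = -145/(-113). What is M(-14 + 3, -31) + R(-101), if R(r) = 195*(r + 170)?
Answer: 1520560/113 ≈ 13456.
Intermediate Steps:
C = 145/113 (C = -145*(-1/113) = 145/113 ≈ 1.2832)
M(k, S) = 145/113
R(r) = 33150 + 195*r (R(r) = 195*(170 + r) = 33150 + 195*r)
M(-14 + 3, -31) + R(-101) = 145/113 + (33150 + 195*(-101)) = 145/113 + (33150 - 19695) = 145/113 + 13455 = 1520560/113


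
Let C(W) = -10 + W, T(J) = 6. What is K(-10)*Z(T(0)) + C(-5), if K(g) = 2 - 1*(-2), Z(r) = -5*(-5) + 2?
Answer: 93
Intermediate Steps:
Z(r) = 27 (Z(r) = 25 + 2 = 27)
K(g) = 4 (K(g) = 2 + 2 = 4)
K(-10)*Z(T(0)) + C(-5) = 4*27 + (-10 - 5) = 108 - 15 = 93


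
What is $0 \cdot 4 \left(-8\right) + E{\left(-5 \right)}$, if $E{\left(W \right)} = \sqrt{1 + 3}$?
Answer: $2$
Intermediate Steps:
$E{\left(W \right)} = 2$ ($E{\left(W \right)} = \sqrt{4} = 2$)
$0 \cdot 4 \left(-8\right) + E{\left(-5 \right)} = 0 \cdot 4 \left(-8\right) + 2 = 0 \left(-8\right) + 2 = 0 + 2 = 2$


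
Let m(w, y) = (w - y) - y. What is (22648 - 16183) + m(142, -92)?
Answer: 6791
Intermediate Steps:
m(w, y) = w - 2*y
(22648 - 16183) + m(142, -92) = (22648 - 16183) + (142 - 2*(-92)) = 6465 + (142 + 184) = 6465 + 326 = 6791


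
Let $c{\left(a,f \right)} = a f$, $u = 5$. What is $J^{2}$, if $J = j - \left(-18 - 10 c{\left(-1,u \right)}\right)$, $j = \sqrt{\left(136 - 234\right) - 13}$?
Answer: $\left(32 - i \sqrt{111}\right)^{2} \approx 913.0 - 674.28 i$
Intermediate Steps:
$j = i \sqrt{111}$ ($j = \sqrt{\left(136 - 234\right) - 13} = \sqrt{-98 - 13} = \sqrt{-111} = i \sqrt{111} \approx 10.536 i$)
$J = -32 + i \sqrt{111}$ ($J = i \sqrt{111} - \left(-18 - 10 \left(\left(-1\right) 5\right)\right) = i \sqrt{111} - \left(-18 - -50\right) = i \sqrt{111} - \left(-18 + 50\right) = i \sqrt{111} - 32 = -32 + i \sqrt{111} \approx -32.0 + 10.536 i$)
$J^{2} = \left(-32 + i \sqrt{111}\right)^{2}$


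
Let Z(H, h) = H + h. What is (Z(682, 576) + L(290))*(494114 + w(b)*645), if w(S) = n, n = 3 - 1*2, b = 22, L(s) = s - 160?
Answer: 686725492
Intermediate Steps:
L(s) = -160 + s
n = 1 (n = 3 - 2 = 1)
w(S) = 1
(Z(682, 576) + L(290))*(494114 + w(b)*645) = ((682 + 576) + (-160 + 290))*(494114 + 1*645) = (1258 + 130)*(494114 + 645) = 1388*494759 = 686725492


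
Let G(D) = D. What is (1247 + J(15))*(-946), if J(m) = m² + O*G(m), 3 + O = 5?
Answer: -1420892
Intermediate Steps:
O = 2 (O = -3 + 5 = 2)
J(m) = m² + 2*m
(1247 + J(15))*(-946) = (1247 + 15*(2 + 15))*(-946) = (1247 + 15*17)*(-946) = (1247 + 255)*(-946) = 1502*(-946) = -1420892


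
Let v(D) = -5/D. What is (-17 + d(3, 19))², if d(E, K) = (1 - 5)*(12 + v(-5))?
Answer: 4761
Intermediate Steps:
d(E, K) = -52 (d(E, K) = (1 - 5)*(12 - 5/(-5)) = -4*(12 - 5*(-⅕)) = -4*(12 + 1) = -4*13 = -52)
(-17 + d(3, 19))² = (-17 - 52)² = (-69)² = 4761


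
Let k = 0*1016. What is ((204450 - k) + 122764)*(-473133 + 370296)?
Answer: -33649706118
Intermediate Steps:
k = 0
((204450 - k) + 122764)*(-473133 + 370296) = ((204450 - 1*0) + 122764)*(-473133 + 370296) = ((204450 + 0) + 122764)*(-102837) = (204450 + 122764)*(-102837) = 327214*(-102837) = -33649706118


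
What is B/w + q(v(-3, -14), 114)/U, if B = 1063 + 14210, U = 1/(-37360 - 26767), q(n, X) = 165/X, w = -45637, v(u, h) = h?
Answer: -160961594819/1734206 ≈ -92816.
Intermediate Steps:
U = -1/64127 (U = 1/(-64127) = -1/64127 ≈ -1.5594e-5)
B = 15273
B/w + q(v(-3, -14), 114)/U = 15273/(-45637) + (165/114)/(-1/64127) = 15273*(-1/45637) + (165*(1/114))*(-64127) = -15273/45637 + (55/38)*(-64127) = -15273/45637 - 3526985/38 = -160961594819/1734206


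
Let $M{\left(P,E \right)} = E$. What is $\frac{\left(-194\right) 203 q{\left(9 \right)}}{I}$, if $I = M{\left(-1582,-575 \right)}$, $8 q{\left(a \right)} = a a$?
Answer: $\frac{1594971}{2300} \approx 693.47$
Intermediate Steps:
$q{\left(a \right)} = \frac{a^{2}}{8}$ ($q{\left(a \right)} = \frac{a a}{8} = \frac{a^{2}}{8}$)
$I = -575$
$\frac{\left(-194\right) 203 q{\left(9 \right)}}{I} = \frac{\left(-194\right) 203 \frac{9^{2}}{8}}{-575} = - 39382 \cdot \frac{1}{8} \cdot 81 \left(- \frac{1}{575}\right) = \left(-39382\right) \frac{81}{8} \left(- \frac{1}{575}\right) = \left(- \frac{1594971}{4}\right) \left(- \frac{1}{575}\right) = \frac{1594971}{2300}$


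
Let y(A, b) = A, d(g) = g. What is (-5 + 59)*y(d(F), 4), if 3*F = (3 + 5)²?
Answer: 1152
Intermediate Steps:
F = 64/3 (F = (3 + 5)²/3 = (⅓)*8² = (⅓)*64 = 64/3 ≈ 21.333)
(-5 + 59)*y(d(F), 4) = (-5 + 59)*(64/3) = 54*(64/3) = 1152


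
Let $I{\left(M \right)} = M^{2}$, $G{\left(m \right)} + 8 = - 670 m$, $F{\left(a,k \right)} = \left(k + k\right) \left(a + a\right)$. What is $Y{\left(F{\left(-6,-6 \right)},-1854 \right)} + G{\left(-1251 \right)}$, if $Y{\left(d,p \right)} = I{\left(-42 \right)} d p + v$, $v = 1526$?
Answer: $-470105976$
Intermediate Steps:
$F{\left(a,k \right)} = 4 a k$ ($F{\left(a,k \right)} = 2 k 2 a = 4 a k$)
$G{\left(m \right)} = -8 - 670 m$
$Y{\left(d,p \right)} = 1526 + 1764 d p$ ($Y{\left(d,p \right)} = \left(-42\right)^{2} d p + 1526 = 1764 d p + 1526 = 1526 + 1764 d p$)
$Y{\left(F{\left(-6,-6 \right)},-1854 \right)} + G{\left(-1251 \right)} = \left(1526 + 1764 \cdot 4 \left(-6\right) \left(-6\right) \left(-1854\right)\right) - -838162 = \left(1526 + 1764 \cdot 144 \left(-1854\right)\right) + \left(-8 + 838170\right) = \left(1526 - 470945664\right) + 838162 = -470944138 + 838162 = -470105976$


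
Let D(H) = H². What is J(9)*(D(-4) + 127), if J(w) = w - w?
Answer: 0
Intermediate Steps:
J(w) = 0
J(9)*(D(-4) + 127) = 0*((-4)² + 127) = 0*(16 + 127) = 0*143 = 0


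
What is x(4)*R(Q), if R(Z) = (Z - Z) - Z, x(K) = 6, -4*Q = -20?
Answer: -30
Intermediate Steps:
Q = 5 (Q = -¼*(-20) = 5)
R(Z) = -Z (R(Z) = 0 - Z = -Z)
x(4)*R(Q) = 6*(-1*5) = 6*(-5) = -30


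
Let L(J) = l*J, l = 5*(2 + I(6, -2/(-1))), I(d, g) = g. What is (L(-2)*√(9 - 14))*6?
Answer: -240*I*√5 ≈ -536.66*I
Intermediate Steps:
l = 20 (l = 5*(2 - 2/(-1)) = 5*(2 - 2*(-1)) = 5*(2 + 2) = 5*4 = 20)
L(J) = 20*J
(L(-2)*√(9 - 14))*6 = ((20*(-2))*√(9 - 14))*6 = -40*I*√5*6 = -240*I*√5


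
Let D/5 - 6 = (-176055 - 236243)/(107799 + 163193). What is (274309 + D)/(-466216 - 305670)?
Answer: -37170806399/104587465456 ≈ -0.35540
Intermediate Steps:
D = 3034135/135496 (D = 30 + 5*((-176055 - 236243)/(107799 + 163193)) = 30 + 5*(-412298/270992) = 30 + 5*(-412298*1/270992) = 30 + 5*(-206149/135496) = 30 - 1030745/135496 = 3034135/135496 ≈ 22.393)
(274309 + D)/(-466216 - 305670) = (274309 + 3034135/135496)/(-466216 - 305670) = (37170806399/135496)/(-771886) = (37170806399/135496)*(-1/771886) = -37170806399/104587465456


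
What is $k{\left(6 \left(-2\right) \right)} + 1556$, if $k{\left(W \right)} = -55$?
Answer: $1501$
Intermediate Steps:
$k{\left(6 \left(-2\right) \right)} + 1556 = -55 + 1556 = 1501$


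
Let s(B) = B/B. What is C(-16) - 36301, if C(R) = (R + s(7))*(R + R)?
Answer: -35821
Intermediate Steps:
s(B) = 1
C(R) = 2*R*(1 + R) (C(R) = (R + 1)*(R + R) = (1 + R)*(2*R) = 2*R*(1 + R))
C(-16) - 36301 = 2*(-16)*(1 - 16) - 36301 = 2*(-16)*(-15) - 36301 = 480 - 36301 = -35821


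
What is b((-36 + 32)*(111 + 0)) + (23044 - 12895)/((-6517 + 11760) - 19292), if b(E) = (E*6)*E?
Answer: 5539123945/4683 ≈ 1.1828e+6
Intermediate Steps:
b(E) = 6*E**2 (b(E) = (6*E)*E = 6*E**2)
b((-36 + 32)*(111 + 0)) + (23044 - 12895)/((-6517 + 11760) - 19292) = 6*((-36 + 32)*(111 + 0))**2 + (23044 - 12895)/((-6517 + 11760) - 19292) = 6*(-4*111)**2 + 10149/(5243 - 19292) = 6*(-444)**2 + 10149/(-14049) = 6*197136 + 10149*(-1/14049) = 1182816 - 3383/4683 = 5539123945/4683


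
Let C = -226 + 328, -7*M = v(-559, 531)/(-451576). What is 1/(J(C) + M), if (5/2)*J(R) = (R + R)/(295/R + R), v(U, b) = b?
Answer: 169099406840/131577913557 ≈ 1.2852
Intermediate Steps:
M = 531/3161032 (M = -531/(7*(-451576)) = -531*(-1)/(7*451576) = -⅐*(-531/451576) = 531/3161032 ≈ 0.00016798)
C = 102
J(R) = 4*R/(5*(R + 295/R)) (J(R) = 2*((R + R)/(295/R + R))/5 = 2*((2*R)/(R + 295/R))/5 = 2*(2*R/(R + 295/R))/5 = 4*R/(5*(R + 295/R)))
1/(J(C) + M) = 1/((⅘)*102²/(295 + 102²) + 531/3161032) = 1/((⅘)*10404/(295 + 10404) + 531/3161032) = 1/((⅘)*10404/10699 + 531/3161032) = 1/((⅘)*10404*(1/10699) + 531/3161032) = 1/(41616/53495 + 531/3161032) = 1/(131577913557/169099406840) = 169099406840/131577913557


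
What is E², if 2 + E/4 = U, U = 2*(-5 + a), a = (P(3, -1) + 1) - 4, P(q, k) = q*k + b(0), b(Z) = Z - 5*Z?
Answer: 9216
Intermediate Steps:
b(Z) = -4*Z
P(q, k) = k*q (P(q, k) = q*k - 4*0 = k*q + 0 = k*q)
a = -6 (a = (-1*3 + 1) - 4 = (-3 + 1) - 4 = -2 - 4 = -6)
U = -22 (U = 2*(-5 - 6) = 2*(-11) = -22)
E = -96 (E = -8 + 4*(-22) = -8 - 88 = -96)
E² = (-96)² = 9216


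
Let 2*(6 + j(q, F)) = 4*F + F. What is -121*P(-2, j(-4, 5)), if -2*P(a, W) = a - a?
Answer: 0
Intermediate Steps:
j(q, F) = -6 + 5*F/2 (j(q, F) = -6 + (4*F + F)/2 = -6 + (5*F)/2 = -6 + 5*F/2)
P(a, W) = 0 (P(a, W) = -(a - a)/2 = -½*0 = 0)
-121*P(-2, j(-4, 5)) = -121*0 = 0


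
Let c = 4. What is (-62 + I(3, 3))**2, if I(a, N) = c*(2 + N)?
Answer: 1764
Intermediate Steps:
I(a, N) = 8 + 4*N (I(a, N) = 4*(2 + N) = 8 + 4*N)
(-62 + I(3, 3))**2 = (-62 + (8 + 4*3))**2 = (-62 + (8 + 12))**2 = (-62 + 20)**2 = (-42)**2 = 1764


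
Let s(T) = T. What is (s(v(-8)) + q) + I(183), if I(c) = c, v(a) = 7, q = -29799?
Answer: -29609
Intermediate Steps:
(s(v(-8)) + q) + I(183) = (7 - 29799) + 183 = -29792 + 183 = -29609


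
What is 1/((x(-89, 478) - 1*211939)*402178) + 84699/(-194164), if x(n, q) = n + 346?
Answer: -450671962624498/1033120473071309 ≈ -0.43622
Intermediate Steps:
x(n, q) = 346 + n
1/((x(-89, 478) - 1*211939)*402178) + 84699/(-194164) = 1/(((346 - 89) - 1*211939)*402178) + 84699/(-194164) = (1/402178)/(257 - 211939) + 84699*(-1/194164) = (1/402178)/(-211682) - 84699/194164 = -1/211682*1/402178 - 84699/194164 = -1/85133843396 - 84699/194164 = -450671962624498/1033120473071309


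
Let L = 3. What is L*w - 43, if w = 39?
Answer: 74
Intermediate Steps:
L*w - 43 = 3*39 - 43 = 117 - 43 = 74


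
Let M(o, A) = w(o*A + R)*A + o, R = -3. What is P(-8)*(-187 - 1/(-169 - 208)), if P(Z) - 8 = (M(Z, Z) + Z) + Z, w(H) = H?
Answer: 35530992/377 ≈ 94247.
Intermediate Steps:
M(o, A) = o + A*(-3 + A*o) (M(o, A) = (o*A - 3)*A + o = (A*o - 3)*A + o = (-3 + A*o)*A + o = A*(-3 + A*o) + o = o + A*(-3 + A*o))
P(Z) = 8 + 3*Z + Z*(-3 + Z²) (P(Z) = 8 + (((Z + Z*(-3 + Z*Z)) + Z) + Z) = 8 + (((Z + Z*(-3 + Z²)) + Z) + Z) = 8 + ((2*Z + Z*(-3 + Z²)) + Z) = 8 + (3*Z + Z*(-3 + Z²)) = 8 + 3*Z + Z*(-3 + Z²))
P(-8)*(-187 - 1/(-169 - 208)) = (8 + (-8)³)*(-187 - 1/(-169 - 208)) = (8 - 512)*(-187 - 1/(-377)) = -504*(-187 - 1*(-1/377)) = -504*(-187 + 1/377) = -504*(-70498/377) = 35530992/377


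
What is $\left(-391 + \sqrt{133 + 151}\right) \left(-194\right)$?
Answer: $75854 - 388 \sqrt{71} \approx 72585.0$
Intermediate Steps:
$\left(-391 + \sqrt{133 + 151}\right) \left(-194\right) = \left(-391 + \sqrt{284}\right) \left(-194\right) = \left(-391 + 2 \sqrt{71}\right) \left(-194\right) = 75854 - 388 \sqrt{71}$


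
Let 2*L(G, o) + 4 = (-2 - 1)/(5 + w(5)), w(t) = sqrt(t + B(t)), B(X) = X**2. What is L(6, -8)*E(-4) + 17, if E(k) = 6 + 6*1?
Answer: 11 - 18*sqrt(30)/5 ≈ -8.7180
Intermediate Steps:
E(k) = 12 (E(k) = 6 + 6 = 12)
w(t) = sqrt(t + t**2)
L(G, o) = -2 - 3/(2*(5 + sqrt(30))) (L(G, o) = -2 + ((-2 - 1)/(5 + sqrt(5*(1 + 5))))/2 = -2 + (-3/(5 + sqrt(5*6)))/2 = -2 + (-3/(5 + sqrt(30)))/2 = -2 - 3/(2*(5 + sqrt(30))))
L(6, -8)*E(-4) + 17 = (-1/2 - 3*sqrt(30)/10)*12 + 17 = (-6 - 18*sqrt(30)/5) + 17 = 11 - 18*sqrt(30)/5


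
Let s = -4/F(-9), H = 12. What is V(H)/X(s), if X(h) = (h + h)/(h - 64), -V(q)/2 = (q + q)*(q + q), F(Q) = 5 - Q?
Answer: -129600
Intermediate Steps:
V(q) = -8*q² (V(q) = -2*(q + q)*(q + q) = -2*2*q*2*q = -8*q²)
s = -2/7 (s = -4/(5 - 1*(-9)) = -4/(5 + 9) = -4/14 = -4*1/14 = -2/7 ≈ -0.28571)
X(h) = 2*h/(-64 + h) (X(h) = (2*h)/(-64 + h) = 2*h/(-64 + h))
V(H)/X(s) = (-8*12²)/((2*(-2/7)/(-64 - 2/7))) = (-8*144)/((2*(-2/7)/(-450/7))) = -1152/(2*(-2/7)*(-7/450)) = -1152/2/225 = -1152*225/2 = -129600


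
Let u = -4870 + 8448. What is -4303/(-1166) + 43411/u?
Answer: 16503340/1042987 ≈ 15.823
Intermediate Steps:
u = 3578
-4303/(-1166) + 43411/u = -4303/(-1166) + 43411/3578 = -4303*(-1/1166) + 43411*(1/3578) = 4303/1166 + 43411/3578 = 16503340/1042987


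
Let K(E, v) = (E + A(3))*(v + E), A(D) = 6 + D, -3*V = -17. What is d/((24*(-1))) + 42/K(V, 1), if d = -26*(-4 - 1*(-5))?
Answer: 1997/1320 ≈ 1.5129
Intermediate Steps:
V = 17/3 (V = -⅓*(-17) = 17/3 ≈ 5.6667)
K(E, v) = (9 + E)*(E + v) (K(E, v) = (E + (6 + 3))*(v + E) = (E + 9)*(E + v) = (9 + E)*(E + v))
d = -26 (d = -26*(-4 + 5) = -26*1 = -26)
d/((24*(-1))) + 42/K(V, 1) = -26/(24*(-1)) + 42/((17/3)² + 9*(17/3) + 9*1 + (17/3)*1) = -26/(-24) + 42/(289/9 + 51 + 9 + 17/3) = -26*(-1/24) + 42/(880/9) = 13/12 + 42*(9/880) = 13/12 + 189/440 = 1997/1320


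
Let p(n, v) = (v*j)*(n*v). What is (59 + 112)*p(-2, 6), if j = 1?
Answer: -12312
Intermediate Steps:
p(n, v) = n*v² (p(n, v) = (v*1)*(n*v) = v*(n*v) = n*v²)
(59 + 112)*p(-2, 6) = (59 + 112)*(-2*6²) = 171*(-2*36) = 171*(-72) = -12312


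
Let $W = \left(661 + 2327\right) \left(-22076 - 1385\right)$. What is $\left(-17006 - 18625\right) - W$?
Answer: $70065837$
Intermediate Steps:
$W = -70101468$ ($W = 2988 \left(-23461\right) = -70101468$)
$\left(-17006 - 18625\right) - W = \left(-17006 - 18625\right) - -70101468 = -35631 + 70101468 = 70065837$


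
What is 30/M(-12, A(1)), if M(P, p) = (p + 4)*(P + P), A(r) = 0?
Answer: -5/16 ≈ -0.31250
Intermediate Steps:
M(P, p) = 2*P*(4 + p) (M(P, p) = (4 + p)*(2*P) = 2*P*(4 + p))
30/M(-12, A(1)) = 30/((2*(-12)*(4 + 0))) = 30/((2*(-12)*4)) = 30/(-96) = 30*(-1/96) = -5/16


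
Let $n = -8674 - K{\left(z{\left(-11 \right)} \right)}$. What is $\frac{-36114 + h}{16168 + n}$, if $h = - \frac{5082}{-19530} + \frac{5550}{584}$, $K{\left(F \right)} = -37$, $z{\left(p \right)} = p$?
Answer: $- \frac{4902233213}{1022559180} \approx -4.7941$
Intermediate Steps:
$h = \frac{1325707}{135780}$ ($h = \left(-5082\right) \left(- \frac{1}{19530}\right) + 5550 \cdot \frac{1}{584} = \frac{121}{465} + \frac{2775}{292} = \frac{1325707}{135780} \approx 9.7636$)
$n = -8637$ ($n = -8674 - -37 = -8674 + 37 = -8637$)
$\frac{-36114 + h}{16168 + n} = \frac{-36114 + \frac{1325707}{135780}}{16168 - 8637} = - \frac{4902233213}{135780 \cdot 7531} = \left(- \frac{4902233213}{135780}\right) \frac{1}{7531} = - \frac{4902233213}{1022559180}$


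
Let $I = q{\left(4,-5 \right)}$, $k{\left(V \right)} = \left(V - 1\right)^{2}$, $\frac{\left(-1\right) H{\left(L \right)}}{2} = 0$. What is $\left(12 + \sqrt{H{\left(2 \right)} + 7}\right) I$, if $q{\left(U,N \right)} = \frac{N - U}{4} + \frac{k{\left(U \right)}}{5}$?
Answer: $- \frac{27}{5} - \frac{9 \sqrt{7}}{20} \approx -6.5906$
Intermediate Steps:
$H{\left(L \right)} = 0$ ($H{\left(L \right)} = \left(-2\right) 0 = 0$)
$k{\left(V \right)} = \left(-1 + V\right)^{2}$
$q{\left(U,N \right)} = - \frac{U}{4} + \frac{N}{4} + \frac{\left(-1 + U\right)^{2}}{5}$ ($q{\left(U,N \right)} = \frac{N - U}{4} + \frac{\left(-1 + U\right)^{2}}{5} = \left(N - U\right) \frac{1}{4} + \left(-1 + U\right)^{2} \cdot \frac{1}{5} = \left(- \frac{U}{4} + \frac{N}{4}\right) + \frac{\left(-1 + U\right)^{2}}{5} = - \frac{U}{4} + \frac{N}{4} + \frac{\left(-1 + U\right)^{2}}{5}$)
$I = - \frac{9}{20}$ ($I = \left(- \frac{1}{4}\right) 4 + \frac{1}{4} \left(-5\right) + \frac{\left(-1 + 4\right)^{2}}{5} = -1 - \frac{5}{4} + \frac{3^{2}}{5} = -1 - \frac{5}{4} + \frac{1}{5} \cdot 9 = -1 - \frac{5}{4} + \frac{9}{5} = - \frac{9}{20} \approx -0.45$)
$\left(12 + \sqrt{H{\left(2 \right)} + 7}\right) I = \left(12 + \sqrt{0 + 7}\right) \left(- \frac{9}{20}\right) = \left(12 + \sqrt{7}\right) \left(- \frac{9}{20}\right) = - \frac{27}{5} - \frac{9 \sqrt{7}}{20}$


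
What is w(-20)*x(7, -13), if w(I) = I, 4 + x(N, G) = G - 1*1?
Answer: 360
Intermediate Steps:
x(N, G) = -5 + G (x(N, G) = -4 + (G - 1*1) = -4 + (G - 1) = -4 + (-1 + G) = -5 + G)
w(-20)*x(7, -13) = -20*(-5 - 13) = -20*(-18) = 360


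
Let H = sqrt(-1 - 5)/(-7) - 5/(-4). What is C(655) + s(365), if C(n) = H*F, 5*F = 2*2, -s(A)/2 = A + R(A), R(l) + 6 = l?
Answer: -1447 - 4*I*sqrt(6)/35 ≈ -1447.0 - 0.27994*I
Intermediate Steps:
R(l) = -6 + l
s(A) = 12 - 4*A (s(A) = -2*(A + (-6 + A)) = -2*(-6 + 2*A) = 12 - 4*A)
H = 5/4 - I*sqrt(6)/7 (H = sqrt(-6)*(-1/7) - 5*(-1/4) = (I*sqrt(6))*(-1/7) + 5/4 = -I*sqrt(6)/7 + 5/4 = 5/4 - I*sqrt(6)/7 ≈ 1.25 - 0.34993*I)
F = 4/5 (F = (2*2)/5 = (1/5)*4 = 4/5 ≈ 0.80000)
C(n) = 1 - 4*I*sqrt(6)/35 (C(n) = (5/4 - I*sqrt(6)/7)*(4/5) = 1 - 4*I*sqrt(6)/35)
C(655) + s(365) = (1 - 4*I*sqrt(6)/35) + (12 - 4*365) = (1 - 4*I*sqrt(6)/35) + (12 - 1460) = (1 - 4*I*sqrt(6)/35) - 1448 = -1447 - 4*I*sqrt(6)/35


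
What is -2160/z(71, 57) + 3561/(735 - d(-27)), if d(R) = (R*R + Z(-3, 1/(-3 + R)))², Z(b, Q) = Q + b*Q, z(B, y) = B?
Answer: -258027244335/8479581191 ≈ -30.429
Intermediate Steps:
Z(b, Q) = Q + Q*b
d(R) = (R² - 2/(-3 + R))² (d(R) = (R*R + (1 - 3)/(-3 + R))² = (R² - 2/(-3 + R))²)
-2160/z(71, 57) + 3561/(735 - d(-27)) = -2160/71 + 3561/(735 - (-2 + (-27)²*(-3 - 27))²/(-3 - 27)²) = -2160*1/71 + 3561/(735 - (-2 + 729*(-30))²/(-30)²) = -2160/71 + 3561/(735 - (-2 - 21870)²/900) = -2160/71 + 3561/(735 - (-21872)²/900) = -2160/71 + 3561/(735 - 478384384/900) = -2160/71 + 3561/(735 - 1*119596096/225) = -2160/71 + 3561/(735 - 119596096/225) = -2160/71 + 3561/(-119430721/225) = -2160/71 + 3561*(-225/119430721) = -2160/71 - 801225/119430721 = -258027244335/8479581191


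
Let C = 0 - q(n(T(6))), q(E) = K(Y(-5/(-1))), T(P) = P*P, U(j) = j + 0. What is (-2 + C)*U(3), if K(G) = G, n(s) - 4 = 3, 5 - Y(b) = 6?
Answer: -3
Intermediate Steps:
Y(b) = -1 (Y(b) = 5 - 1*6 = 5 - 6 = -1)
U(j) = j
T(P) = P²
n(s) = 7 (n(s) = 4 + 3 = 7)
q(E) = -1
C = 1 (C = 0 - 1*(-1) = 0 + 1 = 1)
(-2 + C)*U(3) = (-2 + 1)*3 = -1*3 = -3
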